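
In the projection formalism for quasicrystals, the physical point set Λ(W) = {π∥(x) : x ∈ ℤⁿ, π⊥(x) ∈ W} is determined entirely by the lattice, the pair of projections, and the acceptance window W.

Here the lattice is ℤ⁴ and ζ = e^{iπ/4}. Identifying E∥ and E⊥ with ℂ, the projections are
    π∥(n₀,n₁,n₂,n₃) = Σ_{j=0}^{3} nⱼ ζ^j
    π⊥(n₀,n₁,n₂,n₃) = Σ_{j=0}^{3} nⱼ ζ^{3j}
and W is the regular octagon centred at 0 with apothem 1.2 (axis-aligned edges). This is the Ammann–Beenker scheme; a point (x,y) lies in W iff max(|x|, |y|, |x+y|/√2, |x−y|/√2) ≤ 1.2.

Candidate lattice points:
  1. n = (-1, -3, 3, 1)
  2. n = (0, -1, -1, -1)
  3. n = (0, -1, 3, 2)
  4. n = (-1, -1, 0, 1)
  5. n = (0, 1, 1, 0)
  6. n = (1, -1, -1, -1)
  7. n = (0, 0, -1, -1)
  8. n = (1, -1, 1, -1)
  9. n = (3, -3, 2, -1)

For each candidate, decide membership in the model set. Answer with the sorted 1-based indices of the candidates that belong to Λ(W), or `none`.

With ζ = e^{iπ/4} the internal vectors are ζ^0,ζ^3,ζ^6,ζ^9.
candidate 1: n = (-1, -3, 3, 1) → π⊥ ≈ (+1.8284, -4.4142); max(|x|,|y|,|x±y|/√2) = 4.4142 > 1.2 ⇒ ∉ W
candidate 2: n = (0, -1, -1, -1) → π⊥ ≈ (+0.0000, -0.4142); max(|x|,|y|,|x±y|/√2) = 0.4142 ≤ 1.2 ⇒ ∈ W
candidate 3: n = (0, -1, 3, 2) → π⊥ ≈ (+2.1213, -2.2929); max(|x|,|y|,|x±y|/√2) = 3.1213 > 1.2 ⇒ ∉ W
candidate 4: n = (-1, -1, 0, 1) → π⊥ ≈ (+0.4142, +0.0000); max(|x|,|y|,|x±y|/√2) = 0.4142 ≤ 1.2 ⇒ ∈ W
candidate 5: n = (0, 1, 1, 0) → π⊥ ≈ (-0.7071, -0.2929); max(|x|,|y|,|x±y|/√2) = 0.7071 ≤ 1.2 ⇒ ∈ W
candidate 6: n = (1, -1, -1, -1) → π⊥ ≈ (+1.0000, -0.4142); max(|x|,|y|,|x±y|/√2) = 1.0000 ≤ 1.2 ⇒ ∈ W
candidate 7: n = (0, 0, -1, -1) → π⊥ ≈ (-0.7071, +0.2929); max(|x|,|y|,|x±y|/√2) = 0.7071 ≤ 1.2 ⇒ ∈ W
candidate 8: n = (1, -1, 1, -1) → π⊥ ≈ (+1.0000, -2.4142); max(|x|,|y|,|x±y|/√2) = 2.4142 > 1.2 ⇒ ∉ W
candidate 9: n = (3, -3, 2, -1) → π⊥ ≈ (+4.4142, -4.8284); max(|x|,|y|,|x±y|/√2) = 6.5355 > 1.2 ⇒ ∉ W

2, 4, 5, 6, 7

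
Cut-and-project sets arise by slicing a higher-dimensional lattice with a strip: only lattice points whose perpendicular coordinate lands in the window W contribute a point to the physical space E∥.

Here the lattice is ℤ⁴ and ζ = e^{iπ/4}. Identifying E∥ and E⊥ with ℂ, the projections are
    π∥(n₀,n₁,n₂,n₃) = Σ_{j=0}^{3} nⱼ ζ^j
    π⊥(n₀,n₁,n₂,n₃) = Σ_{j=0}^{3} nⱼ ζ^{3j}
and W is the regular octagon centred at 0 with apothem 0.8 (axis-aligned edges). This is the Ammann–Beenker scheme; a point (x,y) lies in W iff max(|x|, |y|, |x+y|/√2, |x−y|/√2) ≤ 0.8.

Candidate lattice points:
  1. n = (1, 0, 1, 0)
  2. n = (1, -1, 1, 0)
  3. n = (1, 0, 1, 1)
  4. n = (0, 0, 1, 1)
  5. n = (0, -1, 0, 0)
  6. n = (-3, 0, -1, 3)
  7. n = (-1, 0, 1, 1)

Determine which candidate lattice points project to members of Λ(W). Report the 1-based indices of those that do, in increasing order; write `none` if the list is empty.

4, 7

Internal map: ζ^{3j} for j=0..3 gives (1,0), (−√2/2,√2/2), (0,−1), (√2/2,√2/2).
candidate 1: n = (1, 0, 1, 0) → π⊥ ≈ (+1.00000, -1.00000); max(|x|,|y|,|x±y|/√2) = 1.41421 > 0.8 ⇒ ∉ W
candidate 2: n = (1, -1, 1, 0) → π⊥ ≈ (+1.70711, -1.70711); max(|x|,|y|,|x±y|/√2) = 2.41421 > 0.8 ⇒ ∉ W
candidate 3: n = (1, 0, 1, 1) → π⊥ ≈ (+1.70711, -0.29289); max(|x|,|y|,|x±y|/√2) = 1.70711 > 0.8 ⇒ ∉ W
candidate 4: n = (0, 0, 1, 1) → π⊥ ≈ (+0.70711, -0.29289); max(|x|,|y|,|x±y|/√2) = 0.70711 ≤ 0.8 ⇒ ∈ W
candidate 5: n = (0, -1, 0, 0) → π⊥ ≈ (+0.70711, -0.70711); max(|x|,|y|,|x±y|/√2) = 1.00000 > 0.8 ⇒ ∉ W
candidate 6: n = (-3, 0, -1, 3) → π⊥ ≈ (-0.87868, +3.12132); max(|x|,|y|,|x±y|/√2) = 3.12132 > 0.8 ⇒ ∉ W
candidate 7: n = (-1, 0, 1, 1) → π⊥ ≈ (-0.29289, -0.29289); max(|x|,|y|,|x±y|/√2) = 0.41421 ≤ 0.8 ⇒ ∈ W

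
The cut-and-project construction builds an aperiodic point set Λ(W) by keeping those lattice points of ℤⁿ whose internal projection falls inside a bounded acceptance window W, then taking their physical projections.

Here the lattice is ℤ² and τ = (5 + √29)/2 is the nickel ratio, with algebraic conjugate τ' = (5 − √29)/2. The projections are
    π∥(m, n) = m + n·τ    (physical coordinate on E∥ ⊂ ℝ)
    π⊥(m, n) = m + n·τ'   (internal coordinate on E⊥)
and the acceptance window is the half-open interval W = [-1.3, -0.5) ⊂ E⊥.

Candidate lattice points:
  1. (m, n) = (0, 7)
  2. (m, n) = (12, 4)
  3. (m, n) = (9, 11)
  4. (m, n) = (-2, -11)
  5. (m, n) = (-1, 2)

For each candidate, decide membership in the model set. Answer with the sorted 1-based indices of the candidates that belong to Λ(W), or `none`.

none

τ' = (5−√29)/2 ≈ -0.19258.
candidate 1: (m,n)=(0,7) → π∥ = 0+7·τ ≈ 36.34808, π⊥ = 0+7·τ' ≈ -1.34808 ∉ [-1.3, -0.5) ⇒ out
candidate 2: (m,n)=(12,4) → π∥ = 12+4·τ ≈ 32.77033, π⊥ = 12+4·τ' ≈ 11.22967 ∉ [-1.3, -0.5) ⇒ out
candidate 3: (m,n)=(9,11) → π∥ = 9+11·τ ≈ 66.11841, π⊥ = 9+11·τ' ≈ 6.88159 ∉ [-1.3, -0.5) ⇒ out
candidate 4: (m,n)=(-2,-11) → π∥ = -2-11·τ ≈ -59.11841, π⊥ = -2-11·τ' ≈ 0.11841 ∉ [-1.3, -0.5) ⇒ out
candidate 5: (m,n)=(-1,2) → π∥ = -1+2·τ ≈ 9.38516, π⊥ = -1+2·τ' ≈ -1.38516 ∉ [-1.3, -0.5) ⇒ out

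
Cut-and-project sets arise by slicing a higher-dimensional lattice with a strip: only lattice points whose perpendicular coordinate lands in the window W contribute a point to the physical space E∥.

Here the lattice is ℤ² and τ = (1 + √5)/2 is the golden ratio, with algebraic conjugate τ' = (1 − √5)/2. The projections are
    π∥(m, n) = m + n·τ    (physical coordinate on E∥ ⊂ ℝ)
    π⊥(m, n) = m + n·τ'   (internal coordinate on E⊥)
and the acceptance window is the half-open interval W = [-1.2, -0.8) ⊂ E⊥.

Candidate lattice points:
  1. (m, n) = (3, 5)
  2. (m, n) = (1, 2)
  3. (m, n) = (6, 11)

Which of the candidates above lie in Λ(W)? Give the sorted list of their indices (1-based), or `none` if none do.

Numerically τ ≈ 1.618034 and τ' = −1/τ ≈ -0.618034.
#1 (3,5): internal coord 3 + (5)·τ' = -0.090170; -0.090170 ∉ [-1.2, -0.8) → out
#2 (1,2): internal coord 1 + (2)·τ' = -0.236068; -0.236068 ∉ [-1.2, -0.8) → out
#3 (6,11): internal coord 6 + (11)·τ' = -0.798374; -0.798374 ∉ [-1.2, -0.8) → out

none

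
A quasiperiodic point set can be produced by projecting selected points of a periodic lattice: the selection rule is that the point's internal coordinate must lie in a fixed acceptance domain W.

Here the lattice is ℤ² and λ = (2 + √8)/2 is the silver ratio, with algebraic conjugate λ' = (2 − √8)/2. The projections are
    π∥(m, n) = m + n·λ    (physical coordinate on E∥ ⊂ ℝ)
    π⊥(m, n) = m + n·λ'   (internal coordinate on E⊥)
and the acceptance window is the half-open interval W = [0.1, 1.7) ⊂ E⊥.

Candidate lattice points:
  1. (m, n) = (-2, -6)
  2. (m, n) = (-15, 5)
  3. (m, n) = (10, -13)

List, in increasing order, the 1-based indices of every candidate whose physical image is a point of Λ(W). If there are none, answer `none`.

Numerically λ ≈ 2.4142 and λ' = −1/λ ≈ -0.4142.
[1] lift (-2,-6): star map gives 0.4853; window check 0.1 ≤ 0.4853 < 1.7 is true → IN Λ
[2] lift (-15,5): star map gives -17.0711; window check 0.1 ≤ -17.0711 < 1.7 is false → out
[3] lift (10,-13): star map gives 15.3848; window check 0.1 ≤ 15.3848 < 1.7 is false → out

1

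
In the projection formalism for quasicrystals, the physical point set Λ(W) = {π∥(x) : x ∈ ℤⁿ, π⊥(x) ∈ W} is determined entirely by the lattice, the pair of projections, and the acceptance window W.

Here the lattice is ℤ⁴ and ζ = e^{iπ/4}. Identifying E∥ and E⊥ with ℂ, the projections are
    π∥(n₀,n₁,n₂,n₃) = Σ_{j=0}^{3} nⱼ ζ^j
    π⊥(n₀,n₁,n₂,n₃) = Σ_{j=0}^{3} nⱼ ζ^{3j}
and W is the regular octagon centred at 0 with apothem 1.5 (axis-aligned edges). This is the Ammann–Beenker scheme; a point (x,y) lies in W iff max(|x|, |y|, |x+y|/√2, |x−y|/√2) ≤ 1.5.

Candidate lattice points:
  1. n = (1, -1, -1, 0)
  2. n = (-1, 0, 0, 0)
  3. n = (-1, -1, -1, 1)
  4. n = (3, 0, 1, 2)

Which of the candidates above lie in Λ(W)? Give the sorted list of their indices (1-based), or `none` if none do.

π⊥(n) = n₀ + n₁ζ³ + n₂ζ⁶ + n₃ζ⁹ where ζ = e^{iπ/4}.
candidate 1: n = (1, -1, -1, 0) → π⊥ ≈ (+1.7071, +0.2929); max(|x|,|y|,|x±y|/√2) = 1.7071 > 1.5 ⇒ ∉ W
candidate 2: n = (-1, 0, 0, 0) → π⊥ ≈ (-1.0000, +0.0000); max(|x|,|y|,|x±y|/√2) = 1.0000 ≤ 1.5 ⇒ ∈ W
candidate 3: n = (-1, -1, -1, 1) → π⊥ ≈ (+0.4142, +1.0000); max(|x|,|y|,|x±y|/√2) = 1.0000 ≤ 1.5 ⇒ ∈ W
candidate 4: n = (3, 0, 1, 2) → π⊥ ≈ (+4.4142, +0.4142); max(|x|,|y|,|x±y|/√2) = 4.4142 > 1.5 ⇒ ∉ W

2, 3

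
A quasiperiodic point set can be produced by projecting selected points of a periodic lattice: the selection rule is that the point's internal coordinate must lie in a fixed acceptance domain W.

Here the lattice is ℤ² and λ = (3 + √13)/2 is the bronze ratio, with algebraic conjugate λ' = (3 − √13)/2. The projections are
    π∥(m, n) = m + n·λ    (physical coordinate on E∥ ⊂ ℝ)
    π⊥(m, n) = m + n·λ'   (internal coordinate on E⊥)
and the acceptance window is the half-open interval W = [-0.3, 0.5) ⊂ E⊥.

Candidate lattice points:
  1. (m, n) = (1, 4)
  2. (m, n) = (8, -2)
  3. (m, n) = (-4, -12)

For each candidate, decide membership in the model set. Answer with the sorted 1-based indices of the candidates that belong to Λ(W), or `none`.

1

Compute λ' = (3−√13)/2 = -0.3028, so π⊥(m,n) = m -0.3028·n.
candidate 1: (m,n)=(1,4) → π∥ = 1+4·λ ≈ 14.2111, π⊥ = 1+4·λ' ≈ -0.2111 ∈ [-0.3, 0.5) ⇒ IN Λ
candidate 2: (m,n)=(8,-2) → π∥ = 8-2·λ ≈ 1.3944, π⊥ = 8-2·λ' ≈ 8.6056 ∉ [-0.3, 0.5) ⇒ out
candidate 3: (m,n)=(-4,-12) → π∥ = -4-12·λ ≈ -43.6333, π⊥ = -4-12·λ' ≈ -0.3667 ∉ [-0.3, 0.5) ⇒ out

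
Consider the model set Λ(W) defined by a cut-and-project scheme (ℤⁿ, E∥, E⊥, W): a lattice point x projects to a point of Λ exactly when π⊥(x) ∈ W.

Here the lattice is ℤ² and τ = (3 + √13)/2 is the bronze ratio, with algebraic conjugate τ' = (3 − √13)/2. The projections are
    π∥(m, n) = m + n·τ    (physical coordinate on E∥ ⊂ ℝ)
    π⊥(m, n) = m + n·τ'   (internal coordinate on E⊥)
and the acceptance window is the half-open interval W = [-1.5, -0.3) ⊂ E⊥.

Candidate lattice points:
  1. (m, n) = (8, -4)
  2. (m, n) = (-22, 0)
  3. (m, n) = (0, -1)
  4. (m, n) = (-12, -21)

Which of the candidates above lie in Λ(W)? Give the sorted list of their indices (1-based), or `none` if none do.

Numerically τ ≈ 3.30278 and τ' = −1/τ ≈ -0.30278.
candidate 1: (m,n)=(8,-4) → π∥ = 8-4·τ ≈ -5.21110, π⊥ = 8-4·τ' ≈ 9.21110 ∉ [-1.5, -0.3) ⇒ out
candidate 2: (m,n)=(-22,0) → π∥ = -22+0·τ ≈ -22.00000, π⊥ = -22+0·τ' ≈ -22.00000 ∉ [-1.5, -0.3) ⇒ out
candidate 3: (m,n)=(0,-1) → π∥ = 0-1·τ ≈ -3.30278, π⊥ = 0-1·τ' ≈ 0.30278 ∉ [-1.5, -0.3) ⇒ out
candidate 4: (m,n)=(-12,-21) → π∥ = -12-21·τ ≈ -81.35829, π⊥ = -12-21·τ' ≈ -5.64171 ∉ [-1.5, -0.3) ⇒ out

none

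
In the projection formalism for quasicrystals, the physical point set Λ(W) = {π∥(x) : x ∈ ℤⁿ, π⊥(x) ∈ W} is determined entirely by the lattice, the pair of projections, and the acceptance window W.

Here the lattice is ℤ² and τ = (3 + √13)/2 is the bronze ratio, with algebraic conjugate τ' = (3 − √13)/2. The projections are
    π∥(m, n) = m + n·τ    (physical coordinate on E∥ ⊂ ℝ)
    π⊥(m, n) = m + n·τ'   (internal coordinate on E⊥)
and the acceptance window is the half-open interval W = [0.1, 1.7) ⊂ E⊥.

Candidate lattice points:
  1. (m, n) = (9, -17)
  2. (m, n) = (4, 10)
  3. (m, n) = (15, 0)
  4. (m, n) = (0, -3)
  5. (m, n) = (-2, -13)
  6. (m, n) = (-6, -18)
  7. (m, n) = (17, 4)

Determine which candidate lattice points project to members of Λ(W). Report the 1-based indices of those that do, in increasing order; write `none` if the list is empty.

τ' = (3−√13)/2 ≈ -0.30278.
candidate 1: (m,n)=(9,-17) → π∥ = 9-17·τ ≈ -47.14719, π⊥ = 9-17·τ' ≈ 14.14719 ∉ [0.1, 1.7) ⇒ out
candidate 2: (m,n)=(4,10) → π∥ = 4+10·τ ≈ 37.02776, π⊥ = 4+10·τ' ≈ 0.97224 ∈ [0.1, 1.7) ⇒ IN Λ
candidate 3: (m,n)=(15,0) → π∥ = 15+0·τ ≈ 15.00000, π⊥ = 15+0·τ' ≈ 15.00000 ∉ [0.1, 1.7) ⇒ out
candidate 4: (m,n)=(0,-3) → π∥ = 0-3·τ ≈ -9.90833, π⊥ = 0-3·τ' ≈ 0.90833 ∈ [0.1, 1.7) ⇒ IN Λ
candidate 5: (m,n)=(-2,-13) → π∥ = -2-13·τ ≈ -44.93608, π⊥ = -2-13·τ' ≈ 1.93608 ∉ [0.1, 1.7) ⇒ out
candidate 6: (m,n)=(-6,-18) → π∥ = -6-18·τ ≈ -65.44996, π⊥ = -6-18·τ' ≈ -0.55004 ∉ [0.1, 1.7) ⇒ out
candidate 7: (m,n)=(17,4) → π∥ = 17+4·τ ≈ 30.21110, π⊥ = 17+4·τ' ≈ 15.78890 ∉ [0.1, 1.7) ⇒ out

2, 4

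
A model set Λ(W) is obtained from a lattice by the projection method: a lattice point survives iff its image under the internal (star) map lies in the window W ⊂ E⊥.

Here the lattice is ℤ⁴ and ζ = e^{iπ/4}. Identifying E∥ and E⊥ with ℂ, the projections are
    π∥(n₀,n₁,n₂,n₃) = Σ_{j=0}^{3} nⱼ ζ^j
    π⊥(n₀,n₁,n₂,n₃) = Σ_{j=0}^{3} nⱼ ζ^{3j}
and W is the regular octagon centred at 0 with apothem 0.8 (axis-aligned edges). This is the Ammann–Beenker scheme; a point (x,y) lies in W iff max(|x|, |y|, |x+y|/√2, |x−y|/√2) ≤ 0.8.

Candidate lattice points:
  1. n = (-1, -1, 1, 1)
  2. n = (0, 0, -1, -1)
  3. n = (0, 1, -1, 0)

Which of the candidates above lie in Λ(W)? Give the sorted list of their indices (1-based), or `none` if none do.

2

With ζ = e^{iπ/4} the internal vectors are ζ^0,ζ^3,ζ^6,ζ^9.
#1 (-1, -1, 1, 1): internal (0.4142, -1.0000); octagon support 1.0000 vs apothem 0.8 → ∉ W
#2 (0, 0, -1, -1): internal (-0.7071, 0.2929); octagon support 0.7071 vs apothem 0.8 → ∈ W
#3 (0, 1, -1, 0): internal (-0.7071, 1.7071); octagon support 1.7071 vs apothem 0.8 → ∉ W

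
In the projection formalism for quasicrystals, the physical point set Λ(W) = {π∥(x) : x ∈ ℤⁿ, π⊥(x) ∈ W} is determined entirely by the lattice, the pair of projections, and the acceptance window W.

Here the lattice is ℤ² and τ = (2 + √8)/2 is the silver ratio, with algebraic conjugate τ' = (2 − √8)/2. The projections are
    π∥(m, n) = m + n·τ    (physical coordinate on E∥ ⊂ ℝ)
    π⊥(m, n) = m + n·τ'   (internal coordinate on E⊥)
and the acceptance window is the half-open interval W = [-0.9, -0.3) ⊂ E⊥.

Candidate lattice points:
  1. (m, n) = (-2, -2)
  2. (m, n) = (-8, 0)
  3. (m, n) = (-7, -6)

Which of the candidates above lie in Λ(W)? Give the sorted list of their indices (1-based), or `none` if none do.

Compute τ' = (2−√8)/2 = -0.414214, so π⊥(m,n) = m -0.414214·n.
candidate 1: (m,n)=(-2,-2) → π∥ = -2-2·τ ≈ -6.828427, π⊥ = -2-2·τ' ≈ -1.171573 ∉ [-0.9, -0.3) ⇒ out
candidate 2: (m,n)=(-8,0) → π∥ = -8+0·τ ≈ -8.000000, π⊥ = -8+0·τ' ≈ -8.000000 ∉ [-0.9, -0.3) ⇒ out
candidate 3: (m,n)=(-7,-6) → π∥ = -7-6·τ ≈ -21.485281, π⊥ = -7-6·τ' ≈ -4.514719 ∉ [-0.9, -0.3) ⇒ out

none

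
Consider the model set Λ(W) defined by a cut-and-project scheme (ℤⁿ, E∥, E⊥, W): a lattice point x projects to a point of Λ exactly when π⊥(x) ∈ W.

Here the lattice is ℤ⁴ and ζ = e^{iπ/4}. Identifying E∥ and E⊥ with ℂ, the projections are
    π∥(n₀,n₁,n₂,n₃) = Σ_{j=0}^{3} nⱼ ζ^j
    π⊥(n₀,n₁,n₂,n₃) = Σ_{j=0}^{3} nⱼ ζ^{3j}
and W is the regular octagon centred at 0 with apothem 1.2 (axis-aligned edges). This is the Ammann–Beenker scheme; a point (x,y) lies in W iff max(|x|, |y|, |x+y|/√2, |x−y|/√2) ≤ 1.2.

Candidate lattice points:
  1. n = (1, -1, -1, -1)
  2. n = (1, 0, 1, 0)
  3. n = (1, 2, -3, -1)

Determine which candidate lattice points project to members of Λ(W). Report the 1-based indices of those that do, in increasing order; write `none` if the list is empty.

Internal map: ζ^{3j} for j=0..3 gives (1,0), (−√2/2,√2/2), (0,−1), (√2/2,√2/2).
candidate 1: n = (1, -1, -1, -1) → π⊥ ≈ (+1.0000, -0.4142); max(|x|,|y|,|x±y|/√2) = 1.0000 ≤ 1.2 ⇒ ∈ W
candidate 2: n = (1, 0, 1, 0) → π⊥ ≈ (+1.0000, -1.0000); max(|x|,|y|,|x±y|/√2) = 1.4142 > 1.2 ⇒ ∉ W
candidate 3: n = (1, 2, -3, -1) → π⊥ ≈ (-1.1213, +3.7071); max(|x|,|y|,|x±y|/√2) = 3.7071 > 1.2 ⇒ ∉ W

1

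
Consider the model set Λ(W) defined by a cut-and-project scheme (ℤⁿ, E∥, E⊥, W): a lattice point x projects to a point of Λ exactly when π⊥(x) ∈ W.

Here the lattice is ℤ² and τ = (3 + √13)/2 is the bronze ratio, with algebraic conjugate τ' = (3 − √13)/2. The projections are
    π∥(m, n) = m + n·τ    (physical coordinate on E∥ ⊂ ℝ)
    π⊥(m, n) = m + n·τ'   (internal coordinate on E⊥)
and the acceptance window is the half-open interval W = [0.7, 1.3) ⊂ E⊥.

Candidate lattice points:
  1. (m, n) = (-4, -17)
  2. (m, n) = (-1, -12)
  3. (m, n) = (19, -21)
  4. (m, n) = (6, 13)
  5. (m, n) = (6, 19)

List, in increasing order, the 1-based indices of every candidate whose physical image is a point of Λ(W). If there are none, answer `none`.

1

Numerically τ ≈ 3.30278 and τ' = −1/τ ≈ -0.30278.
[1] lift (-4,-17): star map gives 1.14719; window check 0.7 ≤ 1.14719 < 1.3 is true → IN Λ
[2] lift (-1,-12): star map gives 2.63331; window check 0.7 ≤ 2.63331 < 1.3 is false → out
[3] lift (19,-21): star map gives 25.35829; window check 0.7 ≤ 25.35829 < 1.3 is false → out
[4] lift (6,13): star map gives 2.06392; window check 0.7 ≤ 2.06392 < 1.3 is false → out
[5] lift (6,19): star map gives 0.24726; window check 0.7 ≤ 0.24726 < 1.3 is false → out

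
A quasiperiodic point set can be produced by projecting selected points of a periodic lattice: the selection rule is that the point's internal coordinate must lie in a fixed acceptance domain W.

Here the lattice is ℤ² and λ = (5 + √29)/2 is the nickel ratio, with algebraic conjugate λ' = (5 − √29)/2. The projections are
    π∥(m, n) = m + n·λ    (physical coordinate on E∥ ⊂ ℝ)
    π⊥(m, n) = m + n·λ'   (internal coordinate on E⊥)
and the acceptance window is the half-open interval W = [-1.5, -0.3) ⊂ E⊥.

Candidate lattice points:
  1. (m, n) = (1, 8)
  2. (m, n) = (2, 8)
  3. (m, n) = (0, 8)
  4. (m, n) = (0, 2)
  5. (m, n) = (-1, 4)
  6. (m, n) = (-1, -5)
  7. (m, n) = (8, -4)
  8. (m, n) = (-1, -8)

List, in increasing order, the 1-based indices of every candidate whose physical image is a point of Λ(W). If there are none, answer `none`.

Numerically λ ≈ 5.19258 and λ' = −1/λ ≈ -0.19258.
#1 (1,8): internal coord 1 + (8)·λ' = -0.54066; -0.54066 ∈ [-1.5, -0.3) → IN Λ
#2 (2,8): internal coord 2 + (8)·λ' = +0.45934; +0.45934 ∉ [-1.5, -0.3) → out
#3 (0,8): internal coord 0 + (8)·λ' = -1.54066; -1.54066 ∉ [-1.5, -0.3) → out
#4 (0,2): internal coord 0 + (2)·λ' = -0.38516; -0.38516 ∈ [-1.5, -0.3) → IN Λ
#5 (-1,4): internal coord -1 + (4)·λ' = -1.77033; -1.77033 ∉ [-1.5, -0.3) → out
#6 (-1,-5): internal coord -1 + (-5)·λ' = -0.03709; -0.03709 ∉ [-1.5, -0.3) → out
#7 (8,-4): internal coord 8 + (-4)·λ' = +8.77033; +8.77033 ∉ [-1.5, -0.3) → out
#8 (-1,-8): internal coord -1 + (-8)·λ' = +0.54066; +0.54066 ∉ [-1.5, -0.3) → out

1, 4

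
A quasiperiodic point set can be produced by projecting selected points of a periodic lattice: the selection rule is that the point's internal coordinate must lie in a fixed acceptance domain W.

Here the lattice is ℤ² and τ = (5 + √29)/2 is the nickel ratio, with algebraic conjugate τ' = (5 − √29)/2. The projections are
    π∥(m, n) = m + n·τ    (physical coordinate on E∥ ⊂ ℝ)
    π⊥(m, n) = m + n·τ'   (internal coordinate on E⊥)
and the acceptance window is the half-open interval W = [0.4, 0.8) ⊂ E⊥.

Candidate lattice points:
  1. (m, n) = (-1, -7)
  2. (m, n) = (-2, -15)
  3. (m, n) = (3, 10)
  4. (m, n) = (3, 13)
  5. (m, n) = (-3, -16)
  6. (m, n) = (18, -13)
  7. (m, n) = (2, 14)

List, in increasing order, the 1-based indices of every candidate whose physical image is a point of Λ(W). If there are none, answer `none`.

Compute τ' = (5−√29)/2 = -0.19258, so π⊥(m,n) = m -0.19258·n.
[1] lift (-1,-7): star map gives 0.34808; window check 0.4 ≤ 0.34808 < 0.8 is false → out
[2] lift (-2,-15): star map gives 0.88874; window check 0.4 ≤ 0.88874 < 0.8 is false → out
[3] lift (3,10): star map gives 1.07418; window check 0.4 ≤ 1.07418 < 0.8 is false → out
[4] lift (3,13): star map gives 0.49643; window check 0.4 ≤ 0.49643 < 0.8 is true → IN Λ
[5] lift (-3,-16): star map gives 0.08132; window check 0.4 ≤ 0.08132 < 0.8 is false → out
[6] lift (18,-13): star map gives 20.50357; window check 0.4 ≤ 20.50357 < 0.8 is false → out
[7] lift (2,14): star map gives -0.69615; window check 0.4 ≤ -0.69615 < 0.8 is false → out

4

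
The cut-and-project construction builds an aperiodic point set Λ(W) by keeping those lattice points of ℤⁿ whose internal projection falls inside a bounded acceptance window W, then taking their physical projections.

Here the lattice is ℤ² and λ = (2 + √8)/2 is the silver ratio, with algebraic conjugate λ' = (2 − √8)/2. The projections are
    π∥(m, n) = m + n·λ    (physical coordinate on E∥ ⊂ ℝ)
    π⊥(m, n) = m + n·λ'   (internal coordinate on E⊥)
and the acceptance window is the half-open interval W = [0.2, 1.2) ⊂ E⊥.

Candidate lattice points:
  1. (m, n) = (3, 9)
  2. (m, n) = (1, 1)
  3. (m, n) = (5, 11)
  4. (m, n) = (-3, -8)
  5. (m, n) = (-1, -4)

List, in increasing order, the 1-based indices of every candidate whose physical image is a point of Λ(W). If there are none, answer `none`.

Compute λ' = (2−√8)/2 = -0.414214, so π⊥(m,n) = m -0.414214·n.
candidate 1: (m,n)=(3,9) → π∥ = 3+9·λ ≈ 24.727922, π⊥ = 3+9·λ' ≈ -0.727922 ∉ [0.2, 1.2) ⇒ out
candidate 2: (m,n)=(1,1) → π∥ = 1+1·λ ≈ 3.414214, π⊥ = 1+1·λ' ≈ 0.585786 ∈ [0.2, 1.2) ⇒ IN Λ
candidate 3: (m,n)=(5,11) → π∥ = 5+11·λ ≈ 31.556349, π⊥ = 5+11·λ' ≈ 0.443651 ∈ [0.2, 1.2) ⇒ IN Λ
candidate 4: (m,n)=(-3,-8) → π∥ = -3-8·λ ≈ -22.313708, π⊥ = -3-8·λ' ≈ 0.313708 ∈ [0.2, 1.2) ⇒ IN Λ
candidate 5: (m,n)=(-1,-4) → π∥ = -1-4·λ ≈ -10.656854, π⊥ = -1-4·λ' ≈ 0.656854 ∈ [0.2, 1.2) ⇒ IN Λ

2, 3, 4, 5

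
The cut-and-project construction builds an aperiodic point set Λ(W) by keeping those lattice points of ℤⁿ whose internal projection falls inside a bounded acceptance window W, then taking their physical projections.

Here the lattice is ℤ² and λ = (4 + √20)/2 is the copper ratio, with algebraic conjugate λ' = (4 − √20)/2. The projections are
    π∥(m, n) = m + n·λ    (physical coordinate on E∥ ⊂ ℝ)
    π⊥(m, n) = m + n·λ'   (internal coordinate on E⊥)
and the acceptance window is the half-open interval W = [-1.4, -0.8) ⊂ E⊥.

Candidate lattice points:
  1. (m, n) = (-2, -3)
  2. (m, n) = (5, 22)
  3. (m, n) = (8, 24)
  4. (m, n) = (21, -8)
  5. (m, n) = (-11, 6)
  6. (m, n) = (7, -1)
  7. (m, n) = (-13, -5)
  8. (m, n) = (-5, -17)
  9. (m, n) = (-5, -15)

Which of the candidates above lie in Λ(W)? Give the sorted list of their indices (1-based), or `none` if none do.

Numerically λ ≈ 4.236068 and λ' = −1/λ ≈ -0.236068.
#1 (-2,-3): internal coord -2 + (-3)·λ' = -1.291796; -1.291796 ∈ [-1.4, -0.8) → IN Λ
#2 (5,22): internal coord 5 + (22)·λ' = -0.193496; -0.193496 ∉ [-1.4, -0.8) → out
#3 (8,24): internal coord 8 + (24)·λ' = +2.334369; +2.334369 ∉ [-1.4, -0.8) → out
#4 (21,-8): internal coord 21 + (-8)·λ' = +22.888544; +22.888544 ∉ [-1.4, -0.8) → out
#5 (-11,6): internal coord -11 + (6)·λ' = -12.416408; -12.416408 ∉ [-1.4, -0.8) → out
#6 (7,-1): internal coord 7 + (-1)·λ' = +7.236068; +7.236068 ∉ [-1.4, -0.8) → out
#7 (-13,-5): internal coord -13 + (-5)·λ' = -11.819660; -11.819660 ∉ [-1.4, -0.8) → out
#8 (-5,-17): internal coord -5 + (-17)·λ' = -0.986844; -0.986844 ∈ [-1.4, -0.8) → IN Λ
#9 (-5,-15): internal coord -5 + (-15)·λ' = -1.458980; -1.458980 ∉ [-1.4, -0.8) → out

1, 8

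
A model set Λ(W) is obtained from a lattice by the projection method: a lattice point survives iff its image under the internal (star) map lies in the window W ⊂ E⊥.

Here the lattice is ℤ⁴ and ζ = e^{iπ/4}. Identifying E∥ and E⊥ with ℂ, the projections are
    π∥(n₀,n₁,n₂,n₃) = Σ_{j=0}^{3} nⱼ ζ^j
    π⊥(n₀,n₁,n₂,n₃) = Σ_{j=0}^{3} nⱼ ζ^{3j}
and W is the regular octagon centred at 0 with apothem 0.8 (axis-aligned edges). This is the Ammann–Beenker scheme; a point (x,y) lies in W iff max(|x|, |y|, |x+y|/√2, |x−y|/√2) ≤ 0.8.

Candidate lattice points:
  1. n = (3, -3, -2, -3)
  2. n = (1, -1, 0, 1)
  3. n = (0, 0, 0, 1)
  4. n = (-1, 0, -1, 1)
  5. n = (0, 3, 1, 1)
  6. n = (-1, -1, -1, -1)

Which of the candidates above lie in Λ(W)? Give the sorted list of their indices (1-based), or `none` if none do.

none

π⊥(n) = n₀ + n₁ζ³ + n₂ζ⁶ + n₃ζ⁹ where ζ = e^{iπ/4}.
candidate 1: n = (3, -3, -2, -3) → π⊥ ≈ (+3.000000, -2.242641); max(|x|,|y|,|x±y|/√2) = 3.707107 > 0.8 ⇒ ∉ W
candidate 2: n = (1, -1, 0, 1) → π⊥ ≈ (+2.414214, +0.000000); max(|x|,|y|,|x±y|/√2) = 2.414214 > 0.8 ⇒ ∉ W
candidate 3: n = (0, 0, 0, 1) → π⊥ ≈ (+0.707107, +0.707107); max(|x|,|y|,|x±y|/√2) = 1.000000 > 0.8 ⇒ ∉ W
candidate 4: n = (-1, 0, -1, 1) → π⊥ ≈ (-0.292893, +1.707107); max(|x|,|y|,|x±y|/√2) = 1.707107 > 0.8 ⇒ ∉ W
candidate 5: n = (0, 3, 1, 1) → π⊥ ≈ (-1.414214, +1.828427); max(|x|,|y|,|x±y|/√2) = 2.292893 > 0.8 ⇒ ∉ W
candidate 6: n = (-1, -1, -1, -1) → π⊥ ≈ (-1.000000, -0.414214); max(|x|,|y|,|x±y|/√2) = 1.000000 > 0.8 ⇒ ∉ W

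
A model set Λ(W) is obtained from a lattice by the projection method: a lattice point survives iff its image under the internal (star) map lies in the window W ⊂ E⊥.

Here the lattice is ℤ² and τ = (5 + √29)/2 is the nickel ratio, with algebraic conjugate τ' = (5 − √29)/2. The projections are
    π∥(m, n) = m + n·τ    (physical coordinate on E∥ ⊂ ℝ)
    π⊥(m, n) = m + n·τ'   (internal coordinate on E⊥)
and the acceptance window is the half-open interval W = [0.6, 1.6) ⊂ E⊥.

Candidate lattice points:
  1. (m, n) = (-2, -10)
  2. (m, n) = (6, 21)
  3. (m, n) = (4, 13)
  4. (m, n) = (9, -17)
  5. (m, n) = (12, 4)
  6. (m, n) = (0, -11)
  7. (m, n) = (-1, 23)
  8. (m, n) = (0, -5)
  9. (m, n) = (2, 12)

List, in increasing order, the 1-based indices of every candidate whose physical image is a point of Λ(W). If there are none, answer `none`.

Compute τ' = (5−√29)/2 = -0.1926, so π⊥(m,n) = m -0.1926·n.
[1] lift (-2,-10): star map gives -0.0742; window check 0.6 ≤ -0.0742 < 1.6 is false → out
[2] lift (6,21): star map gives 1.9558; window check 0.6 ≤ 1.9558 < 1.6 is false → out
[3] lift (4,13): star map gives 1.4964; window check 0.6 ≤ 1.4964 < 1.6 is true → IN Λ
[4] lift (9,-17): star map gives 12.2739; window check 0.6 ≤ 12.2739 < 1.6 is false → out
[5] lift (12,4): star map gives 11.2297; window check 0.6 ≤ 11.2297 < 1.6 is false → out
[6] lift (0,-11): star map gives 2.1184; window check 0.6 ≤ 2.1184 < 1.6 is false → out
[7] lift (-1,23): star map gives -5.4294; window check 0.6 ≤ -5.4294 < 1.6 is false → out
[8] lift (0,-5): star map gives 0.9629; window check 0.6 ≤ 0.9629 < 1.6 is true → IN Λ
[9] lift (2,12): star map gives -0.3110; window check 0.6 ≤ -0.3110 < 1.6 is false → out

3, 8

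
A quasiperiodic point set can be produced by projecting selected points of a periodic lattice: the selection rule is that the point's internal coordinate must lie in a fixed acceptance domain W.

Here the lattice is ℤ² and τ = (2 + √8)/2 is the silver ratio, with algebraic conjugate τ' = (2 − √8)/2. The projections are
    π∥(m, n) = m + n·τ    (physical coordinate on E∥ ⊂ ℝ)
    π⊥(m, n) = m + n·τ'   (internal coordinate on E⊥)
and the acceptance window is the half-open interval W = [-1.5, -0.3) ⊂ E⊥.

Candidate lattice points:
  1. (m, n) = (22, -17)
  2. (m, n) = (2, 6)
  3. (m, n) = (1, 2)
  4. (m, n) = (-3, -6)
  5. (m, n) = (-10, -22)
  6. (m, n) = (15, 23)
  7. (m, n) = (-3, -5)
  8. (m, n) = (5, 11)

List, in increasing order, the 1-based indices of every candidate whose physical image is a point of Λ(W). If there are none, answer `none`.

2, 4, 5, 7

τ' = (2−√8)/2 ≈ -0.4142.
#1 (22,-17): internal coord 22 + (-17)·τ' = +29.0416; +29.0416 ∉ [-1.5, -0.3) → out
#2 (2,6): internal coord 2 + (6)·τ' = -0.4853; -0.4853 ∈ [-1.5, -0.3) → IN Λ
#3 (1,2): internal coord 1 + (2)·τ' = +0.1716; +0.1716 ∉ [-1.5, -0.3) → out
#4 (-3,-6): internal coord -3 + (-6)·τ' = -0.5147; -0.5147 ∈ [-1.5, -0.3) → IN Λ
#5 (-10,-22): internal coord -10 + (-22)·τ' = -0.8873; -0.8873 ∈ [-1.5, -0.3) → IN Λ
#6 (15,23): internal coord 15 + (23)·τ' = +5.4731; +5.4731 ∉ [-1.5, -0.3) → out
#7 (-3,-5): internal coord -3 + (-5)·τ' = -0.9289; -0.9289 ∈ [-1.5, -0.3) → IN Λ
#8 (5,11): internal coord 5 + (11)·τ' = +0.4437; +0.4437 ∉ [-1.5, -0.3) → out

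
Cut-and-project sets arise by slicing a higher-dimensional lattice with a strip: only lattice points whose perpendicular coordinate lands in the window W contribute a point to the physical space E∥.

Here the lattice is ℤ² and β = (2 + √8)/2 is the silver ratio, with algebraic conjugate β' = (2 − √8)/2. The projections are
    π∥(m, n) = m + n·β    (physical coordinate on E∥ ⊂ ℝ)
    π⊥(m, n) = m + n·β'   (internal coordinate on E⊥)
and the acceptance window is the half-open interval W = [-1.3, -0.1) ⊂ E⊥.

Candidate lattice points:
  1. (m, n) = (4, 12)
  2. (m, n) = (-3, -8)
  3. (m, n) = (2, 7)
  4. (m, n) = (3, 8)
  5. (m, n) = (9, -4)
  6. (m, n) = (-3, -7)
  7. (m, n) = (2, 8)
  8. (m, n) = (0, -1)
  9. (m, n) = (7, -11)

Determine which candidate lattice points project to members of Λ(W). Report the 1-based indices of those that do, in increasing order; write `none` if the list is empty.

Compute β' = (2−√8)/2 = -0.414214, so π⊥(m,n) = m -0.414214·n.
candidate 1: (m,n)=(4,12) → π∥ = 4+12·β ≈ 32.970563, π⊥ = 4+12·β' ≈ -0.970563 ∈ [-1.3, -0.1) ⇒ IN Λ
candidate 2: (m,n)=(-3,-8) → π∥ = -3-8·β ≈ -22.313708, π⊥ = -3-8·β' ≈ 0.313708 ∉ [-1.3, -0.1) ⇒ out
candidate 3: (m,n)=(2,7) → π∥ = 2+7·β ≈ 18.899495, π⊥ = 2+7·β' ≈ -0.899495 ∈ [-1.3, -0.1) ⇒ IN Λ
candidate 4: (m,n)=(3,8) → π∥ = 3+8·β ≈ 22.313708, π⊥ = 3+8·β' ≈ -0.313708 ∈ [-1.3, -0.1) ⇒ IN Λ
candidate 5: (m,n)=(9,-4) → π∥ = 9-4·β ≈ -0.656854, π⊥ = 9-4·β' ≈ 10.656854 ∉ [-1.3, -0.1) ⇒ out
candidate 6: (m,n)=(-3,-7) → π∥ = -3-7·β ≈ -19.899495, π⊥ = -3-7·β' ≈ -0.100505 ∈ [-1.3, -0.1) ⇒ IN Λ
candidate 7: (m,n)=(2,8) → π∥ = 2+8·β ≈ 21.313708, π⊥ = 2+8·β' ≈ -1.313708 ∉ [-1.3, -0.1) ⇒ out
candidate 8: (m,n)=(0,-1) → π∥ = 0-1·β ≈ -2.414214, π⊥ = 0-1·β' ≈ 0.414214 ∉ [-1.3, -0.1) ⇒ out
candidate 9: (m,n)=(7,-11) → π∥ = 7-11·β ≈ -19.556349, π⊥ = 7-11·β' ≈ 11.556349 ∉ [-1.3, -0.1) ⇒ out

1, 3, 4, 6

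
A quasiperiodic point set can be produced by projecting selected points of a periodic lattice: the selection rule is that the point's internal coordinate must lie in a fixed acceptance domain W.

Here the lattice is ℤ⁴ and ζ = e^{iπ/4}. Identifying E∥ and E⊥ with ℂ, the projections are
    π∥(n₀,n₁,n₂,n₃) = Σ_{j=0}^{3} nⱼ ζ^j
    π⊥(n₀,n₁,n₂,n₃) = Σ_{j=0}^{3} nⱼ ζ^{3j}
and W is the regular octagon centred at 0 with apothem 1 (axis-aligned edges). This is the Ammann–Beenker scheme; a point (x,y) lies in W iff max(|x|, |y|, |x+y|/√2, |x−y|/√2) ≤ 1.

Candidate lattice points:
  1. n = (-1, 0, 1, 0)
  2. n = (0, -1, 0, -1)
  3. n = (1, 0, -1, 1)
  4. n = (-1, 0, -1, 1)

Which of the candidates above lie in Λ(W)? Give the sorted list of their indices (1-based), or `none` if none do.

Internal map: ζ^{3j} for j=0..3 gives (1,0), (−√2/2,√2/2), (0,−1), (√2/2,√2/2).
candidate 1: n = (-1, 0, 1, 0) → π⊥ ≈ (-1.000000, -1.000000); max(|x|,|y|,|x±y|/√2) = 1.414214 > 1 ⇒ ∉ W
candidate 2: n = (0, -1, 0, -1) → π⊥ ≈ (+0.000000, -1.414214); max(|x|,|y|,|x±y|/√2) = 1.414214 > 1 ⇒ ∉ W
candidate 3: n = (1, 0, -1, 1) → π⊥ ≈ (+1.707107, +1.707107); max(|x|,|y|,|x±y|/√2) = 2.414214 > 1 ⇒ ∉ W
candidate 4: n = (-1, 0, -1, 1) → π⊥ ≈ (-0.292893, +1.707107); max(|x|,|y|,|x±y|/√2) = 1.707107 > 1 ⇒ ∉ W

none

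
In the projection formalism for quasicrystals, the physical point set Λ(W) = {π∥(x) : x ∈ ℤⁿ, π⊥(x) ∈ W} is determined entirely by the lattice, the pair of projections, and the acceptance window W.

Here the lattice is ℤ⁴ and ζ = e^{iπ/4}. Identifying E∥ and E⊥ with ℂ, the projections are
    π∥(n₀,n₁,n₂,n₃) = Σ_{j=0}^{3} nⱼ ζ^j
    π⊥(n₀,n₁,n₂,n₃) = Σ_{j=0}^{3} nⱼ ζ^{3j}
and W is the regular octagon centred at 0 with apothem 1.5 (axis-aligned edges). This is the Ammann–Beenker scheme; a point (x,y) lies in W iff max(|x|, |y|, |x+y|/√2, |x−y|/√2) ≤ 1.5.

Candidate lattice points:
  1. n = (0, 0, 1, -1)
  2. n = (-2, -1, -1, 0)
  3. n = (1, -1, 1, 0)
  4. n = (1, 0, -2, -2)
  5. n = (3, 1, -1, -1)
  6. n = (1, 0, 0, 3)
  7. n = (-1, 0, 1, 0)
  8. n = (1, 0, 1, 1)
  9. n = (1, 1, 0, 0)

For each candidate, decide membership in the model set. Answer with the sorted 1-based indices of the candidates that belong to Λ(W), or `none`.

2, 4, 7, 9

Internal map: ζ^{3j} for j=0..3 gives (1,0), (−√2/2,√2/2), (0,−1), (√2/2,√2/2).
candidate 1: n = (0, 0, 1, -1) → π⊥ ≈ (-0.707107, -1.707107); max(|x|,|y|,|x±y|/√2) = 1.707107 > 1.5 ⇒ ∉ W
candidate 2: n = (-2, -1, -1, 0) → π⊥ ≈ (-1.292893, +0.292893); max(|x|,|y|,|x±y|/√2) = 1.292893 ≤ 1.5 ⇒ ∈ W
candidate 3: n = (1, -1, 1, 0) → π⊥ ≈ (+1.707107, -1.707107); max(|x|,|y|,|x±y|/√2) = 2.414214 > 1.5 ⇒ ∉ W
candidate 4: n = (1, 0, -2, -2) → π⊥ ≈ (-0.414214, +0.585786); max(|x|,|y|,|x±y|/√2) = 0.707107 ≤ 1.5 ⇒ ∈ W
candidate 5: n = (3, 1, -1, -1) → π⊥ ≈ (+1.585786, +1.000000); max(|x|,|y|,|x±y|/√2) = 1.828427 > 1.5 ⇒ ∉ W
candidate 6: n = (1, 0, 0, 3) → π⊥ ≈ (+3.121320, +2.121320); max(|x|,|y|,|x±y|/√2) = 3.707107 > 1.5 ⇒ ∉ W
candidate 7: n = (-1, 0, 1, 0) → π⊥ ≈ (-1.000000, -1.000000); max(|x|,|y|,|x±y|/√2) = 1.414214 ≤ 1.5 ⇒ ∈ W
candidate 8: n = (1, 0, 1, 1) → π⊥ ≈ (+1.707107, -0.292893); max(|x|,|y|,|x±y|/√2) = 1.707107 > 1.5 ⇒ ∉ W
candidate 9: n = (1, 1, 0, 0) → π⊥ ≈ (+0.292893, +0.707107); max(|x|,|y|,|x±y|/√2) = 0.707107 ≤ 1.5 ⇒ ∈ W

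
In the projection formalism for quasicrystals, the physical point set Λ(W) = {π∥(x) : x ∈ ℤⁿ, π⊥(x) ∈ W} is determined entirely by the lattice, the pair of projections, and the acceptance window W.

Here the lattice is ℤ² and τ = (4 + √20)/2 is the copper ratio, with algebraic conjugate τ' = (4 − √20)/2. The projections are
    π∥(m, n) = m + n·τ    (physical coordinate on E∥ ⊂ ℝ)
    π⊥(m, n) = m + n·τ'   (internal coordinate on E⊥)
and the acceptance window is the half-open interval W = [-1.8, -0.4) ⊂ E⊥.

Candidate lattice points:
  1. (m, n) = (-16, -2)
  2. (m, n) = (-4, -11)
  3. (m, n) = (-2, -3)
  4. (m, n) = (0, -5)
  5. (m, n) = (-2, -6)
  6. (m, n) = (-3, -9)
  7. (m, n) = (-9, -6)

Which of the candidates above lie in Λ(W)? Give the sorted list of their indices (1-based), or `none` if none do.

Numerically τ ≈ 4.2361 and τ' = −1/τ ≈ -0.2361.
candidate 1: (m,n)=(-16,-2) → π∥ = -16-2·τ ≈ -24.4721, π⊥ = -16-2·τ' ≈ -15.5279 ∉ [-1.8, -0.4) ⇒ out
candidate 2: (m,n)=(-4,-11) → π∥ = -4-11·τ ≈ -50.5967, π⊥ = -4-11·τ' ≈ -1.4033 ∈ [-1.8, -0.4) ⇒ IN Λ
candidate 3: (m,n)=(-2,-3) → π∥ = -2-3·τ ≈ -14.7082, π⊥ = -2-3·τ' ≈ -1.2918 ∈ [-1.8, -0.4) ⇒ IN Λ
candidate 4: (m,n)=(0,-5) → π∥ = 0-5·τ ≈ -21.1803, π⊥ = 0-5·τ' ≈ 1.1803 ∉ [-1.8, -0.4) ⇒ out
candidate 5: (m,n)=(-2,-6) → π∥ = -2-6·τ ≈ -27.4164, π⊥ = -2-6·τ' ≈ -0.5836 ∈ [-1.8, -0.4) ⇒ IN Λ
candidate 6: (m,n)=(-3,-9) → π∥ = -3-9·τ ≈ -41.1246, π⊥ = -3-9·τ' ≈ -0.8754 ∈ [-1.8, -0.4) ⇒ IN Λ
candidate 7: (m,n)=(-9,-6) → π∥ = -9-6·τ ≈ -34.4164, π⊥ = -9-6·τ' ≈ -7.5836 ∉ [-1.8, -0.4) ⇒ out

2, 3, 5, 6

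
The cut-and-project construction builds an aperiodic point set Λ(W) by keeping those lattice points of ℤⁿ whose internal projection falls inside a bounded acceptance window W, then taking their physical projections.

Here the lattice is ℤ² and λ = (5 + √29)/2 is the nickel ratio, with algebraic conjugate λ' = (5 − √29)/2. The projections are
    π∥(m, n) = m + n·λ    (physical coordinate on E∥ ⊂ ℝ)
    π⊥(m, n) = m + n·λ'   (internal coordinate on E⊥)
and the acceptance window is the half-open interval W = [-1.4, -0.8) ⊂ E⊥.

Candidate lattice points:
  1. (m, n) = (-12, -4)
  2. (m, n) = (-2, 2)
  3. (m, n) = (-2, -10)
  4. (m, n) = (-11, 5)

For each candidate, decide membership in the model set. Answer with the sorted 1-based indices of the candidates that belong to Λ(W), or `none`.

Compute λ' = (5−√29)/2 = -0.192582, so π⊥(m,n) = m -0.192582·n.
candidate 1: (m,n)=(-12,-4) → π∥ = -12-4·λ ≈ -32.770330, π⊥ = -12-4·λ' ≈ -11.229670 ∉ [-1.4, -0.8) ⇒ out
candidate 2: (m,n)=(-2,2) → π∥ = -2+2·λ ≈ 8.385165, π⊥ = -2+2·λ' ≈ -2.385165 ∉ [-1.4, -0.8) ⇒ out
candidate 3: (m,n)=(-2,-10) → π∥ = -2-10·λ ≈ -53.925824, π⊥ = -2-10·λ' ≈ -0.074176 ∉ [-1.4, -0.8) ⇒ out
candidate 4: (m,n)=(-11,5) → π∥ = -11+5·λ ≈ 14.962912, π⊥ = -11+5·λ' ≈ -11.962912 ∉ [-1.4, -0.8) ⇒ out

none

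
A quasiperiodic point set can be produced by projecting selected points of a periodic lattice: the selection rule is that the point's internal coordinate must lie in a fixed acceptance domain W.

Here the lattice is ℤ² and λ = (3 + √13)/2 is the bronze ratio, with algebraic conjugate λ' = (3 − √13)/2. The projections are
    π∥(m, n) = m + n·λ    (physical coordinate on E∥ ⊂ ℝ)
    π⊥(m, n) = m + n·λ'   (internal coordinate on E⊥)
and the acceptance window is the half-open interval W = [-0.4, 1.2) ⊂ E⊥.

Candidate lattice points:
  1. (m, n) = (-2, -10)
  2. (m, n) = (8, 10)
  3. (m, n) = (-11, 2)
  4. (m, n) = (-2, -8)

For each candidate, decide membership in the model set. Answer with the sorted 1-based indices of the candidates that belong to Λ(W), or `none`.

1, 4

λ' = (3−√13)/2 ≈ -0.3028.
[1] lift (-2,-10): star map gives 1.0278; window check -0.4 ≤ 1.0278 < 1.2 is true → IN Λ
[2] lift (8,10): star map gives 4.9722; window check -0.4 ≤ 4.9722 < 1.2 is false → out
[3] lift (-11,2): star map gives -11.6056; window check -0.4 ≤ -11.6056 < 1.2 is false → out
[4] lift (-2,-8): star map gives 0.4222; window check -0.4 ≤ 0.4222 < 1.2 is true → IN Λ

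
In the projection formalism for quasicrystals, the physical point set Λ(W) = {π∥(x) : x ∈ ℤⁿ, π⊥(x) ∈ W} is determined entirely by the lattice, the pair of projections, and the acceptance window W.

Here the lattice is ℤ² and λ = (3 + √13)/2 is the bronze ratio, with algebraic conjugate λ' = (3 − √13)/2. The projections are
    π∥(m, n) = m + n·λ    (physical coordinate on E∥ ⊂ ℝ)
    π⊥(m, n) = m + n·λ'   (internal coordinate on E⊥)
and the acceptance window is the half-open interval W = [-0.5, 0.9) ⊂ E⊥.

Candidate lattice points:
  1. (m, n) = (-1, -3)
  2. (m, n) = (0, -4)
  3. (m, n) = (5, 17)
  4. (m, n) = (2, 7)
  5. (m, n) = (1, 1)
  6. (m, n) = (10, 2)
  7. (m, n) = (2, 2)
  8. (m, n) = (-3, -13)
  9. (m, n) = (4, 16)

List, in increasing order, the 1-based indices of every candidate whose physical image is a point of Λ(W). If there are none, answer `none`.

1, 3, 4, 5

Numerically λ ≈ 3.3028 and λ' = −1/λ ≈ -0.3028.
#1 (-1,-3): internal coord -1 + (-3)·λ' = -0.0917; -0.0917 ∈ [-0.5, 0.9) → IN Λ
#2 (0,-4): internal coord 0 + (-4)·λ' = +1.2111; +1.2111 ∉ [-0.5, 0.9) → out
#3 (5,17): internal coord 5 + (17)·λ' = -0.1472; -0.1472 ∈ [-0.5, 0.9) → IN Λ
#4 (2,7): internal coord 2 + (7)·λ' = -0.1194; -0.1194 ∈ [-0.5, 0.9) → IN Λ
#5 (1,1): internal coord 1 + (1)·λ' = +0.6972; +0.6972 ∈ [-0.5, 0.9) → IN Λ
#6 (10,2): internal coord 10 + (2)·λ' = +9.3944; +9.3944 ∉ [-0.5, 0.9) → out
#7 (2,2): internal coord 2 + (2)·λ' = +1.3944; +1.3944 ∉ [-0.5, 0.9) → out
#8 (-3,-13): internal coord -3 + (-13)·λ' = +0.9361; +0.9361 ∉ [-0.5, 0.9) → out
#9 (4,16): internal coord 4 + (16)·λ' = -0.8444; -0.8444 ∉ [-0.5, 0.9) → out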